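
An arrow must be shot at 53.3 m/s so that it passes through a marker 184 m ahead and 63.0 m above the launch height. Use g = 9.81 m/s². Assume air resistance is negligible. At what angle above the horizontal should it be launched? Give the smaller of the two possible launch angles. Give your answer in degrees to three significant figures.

43.3°

Trajectory: y = x tanθ − g x² (1 + tan²θ)/(2v₀²). With x = 184, y = 63.0, v₀ = 53.3, g = 9.81:
58.45 tan²θ − 184 tanθ + (121.5) = 0.
tanθ = [184 ± √(184² − 4 × 58.45 × (121.5))] / (2 × 58.45) = (184 ± 73.88) / 116.9, giving tanθ = 0.9420 or 2.206.
θ = 43.29° or 65.61°; the smaller is 43.29°.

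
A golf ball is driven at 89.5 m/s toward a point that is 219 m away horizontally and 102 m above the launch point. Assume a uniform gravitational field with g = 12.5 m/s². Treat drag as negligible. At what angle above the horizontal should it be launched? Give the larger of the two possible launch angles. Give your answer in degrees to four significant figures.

Trajectory: y = x tanθ − g x² (1 + tan²θ)/(2v₀²). With x = 219, y = 102, v₀ = 89.5, g = 12.5:
37.42 tan²θ − 219 tanθ + (139.4) = 0.
tanθ = [219 ± √(219² − 4 × 37.42 × (139.4))] / (2 × 37.42) = (219 ± 164.6) / 74.84, giving tanθ = 0.7269 or 5.125.
θ = 36.01° or 78.96°; the larger is 78.96°.

78.96°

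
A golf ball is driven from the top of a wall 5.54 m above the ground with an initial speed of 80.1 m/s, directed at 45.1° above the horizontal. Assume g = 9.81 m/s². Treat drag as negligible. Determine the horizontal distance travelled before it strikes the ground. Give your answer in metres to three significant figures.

659 m

Components: vₓ = 80.10 cos 45.1° = 56.54 m/s, v_y0 = 80.10 sin 45.1° = 56.74 m/s.
With up positive and y = 0 at the ground: y(t) = 5.54 + (56.74) t − 4.905 t². Setting y = 0 and taking the positive root: t = [56.74 + √(56.74² + 2·9.81·5.54)] / 9.81 = (56.74 + 57.69) / 9.81 = 11.66 s.
Horizontal distance: R = vₓ t = 56.54 × 11.66 = 659.5 m.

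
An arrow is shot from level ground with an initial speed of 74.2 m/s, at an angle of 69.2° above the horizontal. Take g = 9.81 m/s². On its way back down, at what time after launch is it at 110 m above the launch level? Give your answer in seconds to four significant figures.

Resolve: vₓ = 74.20 cos 69.2° = 26.35 m/s and v_y0 = 74.20 sin 69.2° = 69.36 m/s.
Set y = v_y0 t − ½ g t² = 110: 4.905 t² − 69.36 t + 110 = 0.
t = [69.36 ± √(69.36² − 2·9.81·110)] / 9.81 = (69.36 ± 51.51) / 9.81, so t = 1.820 s or t = 12.32 s.
The descending-branch root is 12.32 s.

12.32 s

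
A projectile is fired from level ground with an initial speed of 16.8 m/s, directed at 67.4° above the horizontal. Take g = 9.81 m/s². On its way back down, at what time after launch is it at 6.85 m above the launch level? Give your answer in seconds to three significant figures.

Resolve: vₓ = 16.80 cos 67.4° = 6.456 m/s and v_y0 = 16.80 sin 67.4° = 15.51 m/s.
Require v_y0 t − ½ g t² = 6.85, i.e. 4.905 t² − 15.51 t + 6.85 = 0.
Quadratic formula: t = (15.51 ± √106.16) / 9.81 = (15.51 ± 10.30) / 9.81 → t = 0.5307 s or 2.631 s.
The descending-branch root is 2.631 s.

2.63 s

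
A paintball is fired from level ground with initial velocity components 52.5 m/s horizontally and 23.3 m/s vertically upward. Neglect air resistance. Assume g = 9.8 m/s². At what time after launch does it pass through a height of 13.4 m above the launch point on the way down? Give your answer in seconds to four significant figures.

Require v_y0 t − ½ g t² = 13.4, i.e. 4.900 t² − 23.30 t + 13.4 = 0.
t = [23.30 ± √(23.30² − 2·9.80·13.4)] / 9.80 = (23.30 ± 16.74) / 9.80, so t = 0.6693 s or t = 4.086 s.
The descending-branch root is 4.086 s.

4.086 s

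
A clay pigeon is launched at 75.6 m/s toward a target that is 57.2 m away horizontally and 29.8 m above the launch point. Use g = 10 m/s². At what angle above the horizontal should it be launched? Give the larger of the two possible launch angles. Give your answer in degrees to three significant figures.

87.0°

Trajectory: y = x tanθ − g x² (1 + tan²θ)/(2v₀²). With x = 57.2, y = 29.8, v₀ = 75.6, g = 10.0:
2.862 tan²θ − 57.2 tanθ + (32.66) = 0.
tanθ = [57.2 ± √(57.2² − 4 × 2.862 × (32.66))] / (2 × 2.862) = (57.2 ± 53.83) / 5.725, giving tanθ = 0.5883 or 19.40.
θ = 30.47° or 87.05°; the larger is 87.05°.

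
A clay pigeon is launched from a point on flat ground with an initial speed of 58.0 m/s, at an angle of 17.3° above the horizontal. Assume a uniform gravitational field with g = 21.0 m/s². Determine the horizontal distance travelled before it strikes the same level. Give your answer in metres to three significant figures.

vₓ = 58.00 cos 17.3° = 55.38 m/s; v_y0 = 58.00 sin 17.3° = 17.25 m/s.
Flight time T = 2 v_y0 / g = 1.643 s.
Range: R = vₓ T = 55.38 × 1.643 = 90.96 m.

91.0 m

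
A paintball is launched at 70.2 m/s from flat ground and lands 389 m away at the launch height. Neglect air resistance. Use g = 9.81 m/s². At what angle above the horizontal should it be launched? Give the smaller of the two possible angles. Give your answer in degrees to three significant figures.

From R = (v₀²/g) sin 2θ: sin 2θ = 9.81 × 389 / 4928.0 = 0.7744.
2θ = 50.75° or 180° − 50.75° = 129.3°, so θ = 25.37° or 64.63°.
The smaller angle is 25.37°.

25.4°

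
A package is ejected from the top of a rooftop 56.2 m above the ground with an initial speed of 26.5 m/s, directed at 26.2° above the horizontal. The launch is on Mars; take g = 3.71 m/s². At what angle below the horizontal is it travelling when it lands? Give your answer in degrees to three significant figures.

Resolve: vₓ = 26.50 cos 26.2° = 23.78 m/s and v_y0 = 26.50 sin 26.2° = 11.70 m/s.
The projectile lands when y = 56.2 + (11.70) t − ½·3.71·t² = 0. Positive root: t = (11.70 + √(11.70² + 2·3.71·56.2)) / 3.71 = (11.70 + 23.53) / 3.71 = 9.497 s.
At impact: v_y = v_y0 − g t = −23.53 m/s; vₓ = 23.78 m/s.
Angle below horizontal: arctan(|v_y|/vₓ) = arctan(23.53/23.78) = 44.71°.

44.7°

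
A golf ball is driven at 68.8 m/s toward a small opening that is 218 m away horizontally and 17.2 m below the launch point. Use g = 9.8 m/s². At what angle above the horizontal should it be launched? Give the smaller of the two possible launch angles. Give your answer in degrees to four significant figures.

8.642°

Trajectory: y = x tanθ − g x² (1 + tan²θ)/(2v₀²). With x = 218, y = −17.2, v₀ = 68.8, g = 9.80:
49.20 tan²θ − 218 tanθ + (32.00) = 0.
tanθ = [218 ± √(218² − 4 × 49.20 × (32.00))] / (2 × 49.20) = (218 ± 203.0) / 98.39, giving tanθ = 0.1520 or 4.279.
θ = 8.642° or 76.85°; the smaller is 8.642°.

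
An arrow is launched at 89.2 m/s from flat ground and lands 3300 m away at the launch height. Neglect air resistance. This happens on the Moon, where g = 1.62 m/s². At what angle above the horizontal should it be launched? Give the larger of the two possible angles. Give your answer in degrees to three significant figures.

R = v₀² sin 2θ / g gives sin 2θ = gR/v₀² = 1.62·3300/89.2² = 0.6719.
2θ = 42.21° or 180° − 42.21° = 137.8°, so θ = 21.11° or 68.89°.
The larger angle is 68.89°.

68.9°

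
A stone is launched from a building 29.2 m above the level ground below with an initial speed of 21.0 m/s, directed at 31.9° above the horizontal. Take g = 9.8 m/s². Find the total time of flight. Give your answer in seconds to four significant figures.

Resolve: vₓ = 21.00 cos 31.9° = 17.83 m/s and v_y0 = 21.00 sin 31.9° = 11.10 m/s.
With up positive and y = 0 at the ground: y(t) = 29.2 + (11.10) t − 4.900 t². Setting y = 0 and taking the positive root: t = [11.10 + √(11.10² + 2·9.80·29.2)] / 9.80 = (11.10 + 26.37) / 9.80 = 3.823 s.

3.823 s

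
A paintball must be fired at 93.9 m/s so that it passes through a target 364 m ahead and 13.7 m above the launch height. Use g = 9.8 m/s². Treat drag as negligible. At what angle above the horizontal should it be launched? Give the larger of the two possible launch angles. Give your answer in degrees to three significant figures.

78.0°

Trajectory: y = x tanθ − g x² (1 + tan²θ)/(2v₀²). With x = 364, y = 13.7, v₀ = 93.9, g = 9.80:
73.63 tan²θ − 364 tanθ + (87.33) = 0.
tanθ = [364 ± √(364² − 4 × 73.63 × (87.33))] / (2 × 73.63) = (364 ± 326.8) / 147.3, giving tanθ = 0.2529 or 4.691.
θ = 14.19° or 77.97°; the larger is 77.97°.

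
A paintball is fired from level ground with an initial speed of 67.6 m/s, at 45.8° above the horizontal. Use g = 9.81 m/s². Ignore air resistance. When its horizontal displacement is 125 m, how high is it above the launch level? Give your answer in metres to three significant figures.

94.0 m

Components: vₓ = 67.60 cos 45.8° = 47.13 m/s, v_y0 = 67.60 sin 45.8° = 48.46 m/s.
x = vₓ t ⇒ t = 125/47.13 = 2.652 s.
Height: y = v_y0 t − ½ g t² = 48.46 × 2.652 − 4.905 × 2.652² = 128.5 − 34.51 = 94.03 m.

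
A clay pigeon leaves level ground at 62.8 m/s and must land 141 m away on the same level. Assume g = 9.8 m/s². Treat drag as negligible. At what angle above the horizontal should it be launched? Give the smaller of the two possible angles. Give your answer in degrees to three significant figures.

10.3°

From R = (v₀²/g) sin 2θ: sin 2θ = 9.80 × 141 / 3943.8 = 0.3504.
2θ = 20.51° or 180° − 20.51° = 159.5°, so θ = 10.25° or 79.75°.
The smaller angle is 10.25°.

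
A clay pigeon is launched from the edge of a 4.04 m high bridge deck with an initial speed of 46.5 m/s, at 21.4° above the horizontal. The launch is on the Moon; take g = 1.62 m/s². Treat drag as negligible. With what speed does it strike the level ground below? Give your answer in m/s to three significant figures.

Horizontal component vₓ = 46.50 cos 21.4° = 43.29 m/s; vertical v_y0 = 46.50 sin 21.4° = 16.97 m/s.
Vertical motion (up positive, ground at y = 0): 0.8100 t² − (16.97) t − 4.04 = 0, so t = (16.97 + √(16.97² + 2·1.62·4.04)) / 1.62 = (16.97 + 17.35) / 1.62 = 21.18 s.
Vertical velocity at impact: v_y = v_y0 − g t = 16.97 − 1.62 × 21.18 = −17.35 m/s.
Speed: |v| = √(vₓ² + v_y²) = √(43.29² + 17.35²) = 46.64 m/s.

46.6 m/s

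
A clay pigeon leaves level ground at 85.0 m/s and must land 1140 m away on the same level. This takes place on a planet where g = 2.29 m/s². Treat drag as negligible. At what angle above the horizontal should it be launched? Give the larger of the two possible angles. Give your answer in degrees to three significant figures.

79.4°

R = v₀² sin 2θ / g gives sin 2θ = gR/v₀² = 2.29·1140/85.0² = 0.3613.
2θ = 21.18° or 180° − 21.18° = 158.8°, so θ = 10.59° or 79.41°.
The larger angle is 79.41°.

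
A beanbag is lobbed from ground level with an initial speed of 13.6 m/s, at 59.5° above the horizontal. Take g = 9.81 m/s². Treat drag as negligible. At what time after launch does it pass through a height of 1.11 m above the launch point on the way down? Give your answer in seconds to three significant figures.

Horizontal component vₓ = 13.60 cos 59.5° = 6.903 m/s; vertical v_y0 = 13.60 sin 59.5° = 11.72 m/s.
Set y = v_y0 t − ½ g t² = 1.11: 4.905 t² − 11.72 t + 1.11 = 0.
Quadratic formula: t = (11.72 ± √115.54) / 9.81 = (11.72 ± 10.75) / 9.81 → t = 0.09881 s or 2.290 s.
The descending-branch root is 2.290 s.

2.29 s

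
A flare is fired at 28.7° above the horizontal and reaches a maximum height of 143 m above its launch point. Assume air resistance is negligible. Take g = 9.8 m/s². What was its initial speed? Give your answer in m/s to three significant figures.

At the peak v_y = 0, so v_y0 = √(2gH) = √(2 × 9.80 × 143) = 52.94 m/s.
v_y0 = v₀ sin θ ⇒ v₀ = 52.94 / sin 28.7° = 110.2 m/s.

110 m/s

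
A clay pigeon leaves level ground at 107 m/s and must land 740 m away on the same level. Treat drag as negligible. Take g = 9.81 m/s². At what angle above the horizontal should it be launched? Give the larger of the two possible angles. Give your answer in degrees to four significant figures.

R = v₀² sin 2θ / g gives sin 2θ = gR/v₀² = 9.81·740/107² = 0.6341.
2θ = 39.35° or 180° − 39.35° = 140.6°, so θ = 19.68° or 70.32°.
The larger angle is 70.32°.

70.32°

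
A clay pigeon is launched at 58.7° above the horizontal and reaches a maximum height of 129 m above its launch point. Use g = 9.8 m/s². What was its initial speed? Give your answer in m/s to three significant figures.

58.8 m/s

At the peak v_y = 0, so v_y0 = √(2gH) = √(2 × 9.80 × 129) = 50.28 m/s.
v_y0 = v₀ sin θ ⇒ v₀ = 50.28 / sin 58.7° = 58.85 m/s.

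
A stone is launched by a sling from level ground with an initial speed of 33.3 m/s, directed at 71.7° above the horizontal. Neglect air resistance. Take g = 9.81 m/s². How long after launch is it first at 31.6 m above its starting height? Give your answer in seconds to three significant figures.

1.24 s

vₓ = 33.30 cos 71.7° = 10.46 m/s; v_y0 = 33.30 sin 71.7° = 31.62 m/s.
Height y(t) = 31.62 t − 4.905 t² = 31.6 gives 4.905 t² − 31.62 t + 31.6 = 0.
Quadratic formula: t = (31.62 ± √379.57) / 9.81 = (31.62 ± 19.48) / 9.81 → t = 1.237 s or 5.209 s.
The first (ascending) time is 1.237 s.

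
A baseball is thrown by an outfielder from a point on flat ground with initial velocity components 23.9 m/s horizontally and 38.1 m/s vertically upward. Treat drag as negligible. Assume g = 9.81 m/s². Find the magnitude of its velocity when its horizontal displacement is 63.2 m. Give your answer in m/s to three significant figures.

x = vₓ t ⇒ t = 63.2/23.90 = 2.644 s.
Vertical velocity there: v_y = v_y0 − g t = 38.10 − 9.81 × 2.644 = 12.16 m/s.
Speed: √(vₓ² + v_y²) = √(23.90² + 12.16²) = 26.82 m/s.

26.8 m/s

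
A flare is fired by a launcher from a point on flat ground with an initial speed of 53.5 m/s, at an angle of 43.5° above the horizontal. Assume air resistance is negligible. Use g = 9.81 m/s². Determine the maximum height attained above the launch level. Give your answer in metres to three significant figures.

69.1 m

vₓ = 53.50 cos 43.5° = 38.81 m/s; v_y0 = 53.50 sin 43.5° = 36.83 m/s.
Peak height H = v_y0² / (2g) = 1356.2 / 19.62 = 69.12 m.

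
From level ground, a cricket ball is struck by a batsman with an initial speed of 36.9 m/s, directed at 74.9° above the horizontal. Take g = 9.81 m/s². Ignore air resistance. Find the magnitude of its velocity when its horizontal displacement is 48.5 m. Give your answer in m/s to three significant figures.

Horizontal component vₓ = 36.90 cos 74.9° = 9.613 m/s; vertical v_y0 = 36.90 sin 74.9° = 35.63 m/s.
x = vₓ t ⇒ t = 48.5/9.613 = 5.045 s.
Vertical velocity there: v_y = v_y0 − g t = 35.63 − 9.81 × 5.045 = −13.87 m/s.
Speed: √(vₓ² + v_y²) = √(9.613² + 13.87²) = 16.88 m/s.

16.9 m/s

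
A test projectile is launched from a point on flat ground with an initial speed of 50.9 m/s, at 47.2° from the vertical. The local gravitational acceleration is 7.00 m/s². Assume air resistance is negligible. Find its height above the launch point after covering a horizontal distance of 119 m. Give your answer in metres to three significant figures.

Horizontal component vₓ = 50.90 sin 47.2° = 37.35 m/s; vertical v_y0 = 50.90 cos 47.2° = 34.58 m/s.
Time to reach x = 119 m: t = x/vₓ = 119/37.35 = 3.186 s.
Height: y = v_y0 t − ½ g t² = 34.58 × 3.186 − 3.500 × 3.186² = 110.2 − 35.53 = 74.66 m.

74.7 m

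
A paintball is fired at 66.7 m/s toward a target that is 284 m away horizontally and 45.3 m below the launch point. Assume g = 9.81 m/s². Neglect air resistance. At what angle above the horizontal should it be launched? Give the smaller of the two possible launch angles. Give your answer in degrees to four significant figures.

Trajectory: y = x tanθ − g x² (1 + tan²θ)/(2v₀²). With x = 284, y = −45.3, v₀ = 66.7, g = 9.81:
88.93 tan²θ − 284 tanθ + (43.63) = 0.
tanθ = [284 ± √(284² − 4 × 88.93 × (43.63))] / (2 × 88.93) = (284 ± 255.2) / 177.9, giving tanθ = 0.1618 or 3.032.
θ = 9.191° or 71.75°; the smaller is 9.191°.

9.191°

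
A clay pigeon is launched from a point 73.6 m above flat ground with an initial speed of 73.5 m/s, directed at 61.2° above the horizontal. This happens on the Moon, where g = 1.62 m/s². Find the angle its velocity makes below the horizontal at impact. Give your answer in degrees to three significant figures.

61.9°

Components: vₓ = 73.50 cos 61.2° = 35.41 m/s, v_y0 = 73.50 sin 61.2° = 64.41 m/s.
The projectile lands when y = 73.6 + (64.41) t − ½·1.62·t² = 0. Positive root: t = (64.41 + √(64.41² + 2·1.62·73.6)) / 1.62 = (64.41 + 66.23) / 1.62 = 80.64 s.
At impact: v_y = v_y0 − g t = −66.23 m/s; vₓ = 35.41 m/s.
Angle below horizontal: arctan(|v_y|/vₓ) = arctan(66.23/35.41) = 61.87°.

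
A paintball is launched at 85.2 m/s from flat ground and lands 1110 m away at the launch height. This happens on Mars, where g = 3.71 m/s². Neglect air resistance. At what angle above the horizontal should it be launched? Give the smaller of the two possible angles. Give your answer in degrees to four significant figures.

R = v₀² sin 2θ / g gives sin 2θ = gR/v₀² = 3.71·1110/85.2² = 0.5673.
2θ = 34.56° or 180° − 34.56° = 145.4°, so θ = 17.28° or 72.72°.
The smaller angle is 17.28°.

17.28°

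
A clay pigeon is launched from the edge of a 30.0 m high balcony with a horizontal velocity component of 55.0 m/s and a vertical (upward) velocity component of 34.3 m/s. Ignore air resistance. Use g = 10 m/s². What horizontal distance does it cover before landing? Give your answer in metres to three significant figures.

420 m

With up positive and y = 0 at the ground: y(t) = 30.0 + (34.30) t − 5.000 t². Setting y = 0 and taking the positive root: t = [34.30 + √(34.30² + 2·10.0·30.0)] / 10.0 = (34.30 + 42.15) / 10.0 = 7.645 s.
Horizontal distance: R = vₓ t = 55.00 × 7.645 = 420.5 m.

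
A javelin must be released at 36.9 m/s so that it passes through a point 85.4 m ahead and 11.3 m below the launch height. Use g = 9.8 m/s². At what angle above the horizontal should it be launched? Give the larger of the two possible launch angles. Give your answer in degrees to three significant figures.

Trajectory: y = x tanθ − g x² (1 + tan²θ)/(2v₀²). With x = 85.4, y = −11.3, v₀ = 36.9, g = 9.80:
26.25 tan²θ − 85.4 tanθ + (14.95) = 0.
tanθ = [85.4 ± √(85.4² − 4 × 26.25 × (14.95))] / (2 × 26.25) = (85.4 ± 75.66) / 52.49, giving tanθ = 0.1856 or 3.068.
θ = 10.51° or 71.95°; the larger is 71.95°.

71.9°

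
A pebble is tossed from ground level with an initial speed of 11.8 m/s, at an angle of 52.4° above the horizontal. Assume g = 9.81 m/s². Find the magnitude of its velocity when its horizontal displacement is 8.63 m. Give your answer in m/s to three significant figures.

7.59 m/s

vₓ = 11.80 cos 52.4° = 7.200 m/s; v_y0 = 11.80 sin 52.4° = 9.349 m/s.
At x = 8.63 m, t = x/vₓ = 8.63/7.200 = 1.199 s.
Vertical velocity there: v_y = v_y0 − g t = 9.349 − 9.81 × 1.199 = −2.410 m/s.
Speed: √(vₓ² + v_y²) = √(7.200² + 2.410²) = 7.592 m/s.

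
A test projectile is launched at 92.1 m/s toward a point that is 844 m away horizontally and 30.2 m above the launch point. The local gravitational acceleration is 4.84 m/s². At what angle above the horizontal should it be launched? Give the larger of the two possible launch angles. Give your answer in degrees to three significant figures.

Trajectory: y = x tanθ − g x² (1 + tan²θ)/(2v₀²). With x = 844, y = 30.2, v₀ = 92.1, g = 4.84:
203.2 tan²θ − 844 tanθ + (233.4) = 0.
tanθ = [844 ± √(844² − 4 × 203.2 × (233.4))] / (2 × 203.2) = (844 ± 722.9) / 406.5, giving tanθ = 0.2979 or 3.855.
θ = 16.59° or 75.46°; the larger is 75.46°.

75.5°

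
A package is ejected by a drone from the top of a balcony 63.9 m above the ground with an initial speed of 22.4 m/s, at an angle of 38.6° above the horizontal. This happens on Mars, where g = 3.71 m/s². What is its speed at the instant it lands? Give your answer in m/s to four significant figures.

31.24 m/s

Resolve: vₓ = 22.40 cos 38.6° = 17.51 m/s and v_y0 = 22.40 sin 38.6° = 13.97 m/s.
With up positive and y = 0 at the ground: y(t) = 63.9 + (13.97) t − 1.855 t². Setting y = 0 and taking the positive root: t = [13.97 + √(13.97² + 2·3.71·63.9)] / 3.71 = (13.97 + 25.87) / 3.71 = 10.74 s.
Vertical velocity at impact: v_y = v_y0 − g t = 13.97 − 3.71 × 10.74 = −25.87 m/s.
Speed: |v| = √(vₓ² + v_y²) = √(17.51² + 25.87²) = 31.24 m/s.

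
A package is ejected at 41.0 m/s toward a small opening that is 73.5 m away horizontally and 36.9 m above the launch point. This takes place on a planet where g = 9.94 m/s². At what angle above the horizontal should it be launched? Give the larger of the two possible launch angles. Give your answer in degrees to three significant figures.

74.9°

Trajectory: y = x tanθ − g x² (1 + tan²θ)/(2v₀²). With x = 73.5, y = 36.9, v₀ = 41.0, g = 9.94:
15.97 tan²θ − 73.5 tanθ + (52.87) = 0.
tanθ = [73.5 ± √(73.5² − 4 × 15.97 × (52.87))] / (2 × 15.97) = (73.5 ± 44.99) / 31.94, giving tanθ = 0.8924 or 3.709.
θ = 41.75° or 74.91°; the larger is 74.91°.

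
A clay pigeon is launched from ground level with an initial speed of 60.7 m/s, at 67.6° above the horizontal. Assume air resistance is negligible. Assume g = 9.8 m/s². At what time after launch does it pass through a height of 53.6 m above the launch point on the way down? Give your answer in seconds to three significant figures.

10.4 s

Resolve: vₓ = 60.70 cos 67.6° = 23.13 m/s and v_y0 = 60.70 sin 67.6° = 56.12 m/s.
Height y(t) = 56.12 t − 4.900 t² = 53.6 gives 4.900 t² − 56.12 t + 53.6 = 0.
t = [56.12 ± √(56.12² − 2·9.80·53.6)] / 9.80 = (56.12 ± 45.81) / 9.80, so t = 1.052 s or t = 10.40 s.
The descending-branch root is 10.40 s.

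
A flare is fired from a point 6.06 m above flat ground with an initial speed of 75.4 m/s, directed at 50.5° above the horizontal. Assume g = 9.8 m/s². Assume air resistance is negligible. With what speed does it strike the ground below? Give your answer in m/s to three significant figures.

76.2 m/s

vₓ = 75.40 cos 50.5° = 47.96 m/s; v_y0 = 75.40 sin 50.5° = 58.18 m/s.
The projectile lands when y = 6.06 + (58.18) t − ½·9.80·t² = 0. Positive root: t = (58.18 + √(58.18² + 2·9.80·6.06)) / 9.80 = (58.18 + 59.19) / 9.80 = 11.98 s.
Vertical velocity at impact: v_y = v_y0 − g t = 58.18 − 9.80 × 11.98 = −59.19 m/s.
Speed: |v| = √(vₓ² + v_y²) = √(47.96² + 59.19²) = 76.18 m/s.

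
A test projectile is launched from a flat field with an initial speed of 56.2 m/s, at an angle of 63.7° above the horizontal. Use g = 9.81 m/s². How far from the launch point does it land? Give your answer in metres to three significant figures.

Resolve: vₓ = 56.20 cos 63.7° = 24.90 m/s and v_y0 = 56.20 sin 63.7° = 50.38 m/s.
Time aloft: T = 2 v_y0 / g = 2 × 50.38 / 9.81 = 10.27 s.
Horizontal distance R = vₓ T = 24.90 × 10.27 = 255.8 m.

256 m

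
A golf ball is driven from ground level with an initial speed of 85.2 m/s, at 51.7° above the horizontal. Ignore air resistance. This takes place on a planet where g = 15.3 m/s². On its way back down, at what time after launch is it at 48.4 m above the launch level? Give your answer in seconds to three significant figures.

7.94 s

Components: vₓ = 85.20 cos 51.7° = 52.81 m/s, v_y0 = 85.20 sin 51.7° = 66.86 m/s.
Set y = v_y0 t − ½ g t² = 48.4: 7.650 t² − 66.86 t + 48.4 = 0.
t = [66.86 ± √(66.86² − 2·15.3·48.4)] / 15.3 = (66.86 ± 54.68) / 15.3, so t = 0.7964 s or t = 7.944 s.
The descending-branch root is 7.944 s.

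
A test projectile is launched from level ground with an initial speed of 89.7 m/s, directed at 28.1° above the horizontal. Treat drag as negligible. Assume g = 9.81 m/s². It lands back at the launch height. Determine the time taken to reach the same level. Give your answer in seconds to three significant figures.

vₓ = 89.70 cos 28.1° = 79.13 m/s; v_y0 = 89.70 sin 28.1° = 42.25 m/s.
Time of flight on level ground: T = 2 v_y0 / g = 2 × 42.25 / 9.81 = 8.614 s.

8.61 s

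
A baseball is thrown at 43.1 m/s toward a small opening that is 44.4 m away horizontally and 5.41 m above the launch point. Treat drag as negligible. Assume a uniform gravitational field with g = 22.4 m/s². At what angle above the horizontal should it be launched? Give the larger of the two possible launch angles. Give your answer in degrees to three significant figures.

Trajectory: y = x tanθ − g x² (1 + tan²θ)/(2v₀²). With x = 44.4, y = 5.41, v₀ = 43.1, g = 22.4:
11.89 tan²θ − 44.4 tanθ + (17.30) = 0.
tanθ = [44.4 ± √(44.4² − 4 × 11.89 × (17.30))] / (2 × 11.89) = (44.4 ± 33.90) / 23.77, giving tanθ = 0.4418 or 3.294.
θ = 23.84° or 73.11°; the larger is 73.11°.

73.1°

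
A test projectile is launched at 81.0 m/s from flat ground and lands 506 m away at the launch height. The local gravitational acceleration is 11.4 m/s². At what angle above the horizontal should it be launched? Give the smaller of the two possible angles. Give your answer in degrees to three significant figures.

30.8°

R = v₀² sin 2θ / g gives sin 2θ = gR/v₀² = 11.4·506/81.0² = 0.8792.
2θ = 61.55° or 180° − 61.55° = 118.5°, so θ = 30.77° or 59.23°.
The smaller angle is 30.77°.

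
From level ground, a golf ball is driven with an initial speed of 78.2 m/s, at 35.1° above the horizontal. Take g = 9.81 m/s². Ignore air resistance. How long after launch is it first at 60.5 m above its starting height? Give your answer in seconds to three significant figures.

Components: vₓ = 78.20 cos 35.1° = 63.98 m/s, v_y0 = 78.20 sin 35.1° = 44.97 m/s.
Height y(t) = 44.97 t − 4.905 t² = 60.5 gives 4.905 t² − 44.97 t + 60.5 = 0.
t = [44.97 ± √(44.97² − 2·9.81·60.5)] / 9.81 = (44.97 ± 28.89) / 9.81, so t = 1.638 s or t = 7.529 s.
The first (ascending) time is 1.638 s.

1.64 s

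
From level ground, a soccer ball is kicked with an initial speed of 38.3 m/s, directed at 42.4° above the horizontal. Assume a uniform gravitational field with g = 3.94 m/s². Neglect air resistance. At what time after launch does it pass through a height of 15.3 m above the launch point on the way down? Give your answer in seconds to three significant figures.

Components: vₓ = 38.30 cos 42.4° = 28.28 m/s, v_y0 = 38.30 sin 42.4° = 25.83 m/s.
Height y(t) = 25.83 t − 1.970 t² = 15.3 gives 1.970 t² − 25.83 t + 15.3 = 0.
t = [25.83 ± √(25.83² − 2·3.94·15.3)] / 3.94 = (25.83 ± 23.38) / 3.94, so t = 0.6219 s or t = 12.49 s.
The descending-branch root is 12.49 s.

12.5 s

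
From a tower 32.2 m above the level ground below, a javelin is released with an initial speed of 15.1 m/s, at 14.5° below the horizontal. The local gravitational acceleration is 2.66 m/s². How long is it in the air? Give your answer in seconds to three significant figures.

3.70 s

Horizontal component vₓ = 15.10 cos 14.5° = 14.62 m/s; vertical v_y0 = −3.781 m/s (downward).
Vertical motion (up positive, ground at y = 0): 1.330 t² − (−3.781) t − 32.2 = 0, so t = (−3.781 + √(3.781² + 2·2.66·32.2)) / 2.66 = (−3.781 + 13.62) / 2.66 = 3.700 s.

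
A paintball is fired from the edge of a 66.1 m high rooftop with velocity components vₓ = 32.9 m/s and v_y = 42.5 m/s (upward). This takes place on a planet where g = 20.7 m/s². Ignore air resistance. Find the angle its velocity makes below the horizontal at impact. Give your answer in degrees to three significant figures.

The projectile lands when y = 66.1 + (42.50) t − ½·20.7·t² = 0. Positive root: t = (42.50 + √(42.50² + 2·20.7·66.1)) / 20.7 = (42.50 + 67.40) / 20.7 = 5.309 s.
At impact: v_y = v_y0 − g t = −67.40 m/s; vₓ = 32.90 m/s.
Angle below horizontal: arctan(|v_y|/vₓ) = arctan(67.40/32.90) = 63.98°.

64.0°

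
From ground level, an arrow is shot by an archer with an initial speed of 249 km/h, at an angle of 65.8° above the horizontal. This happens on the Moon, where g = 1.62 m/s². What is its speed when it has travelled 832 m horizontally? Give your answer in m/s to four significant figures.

32.34 m/s

Convert: 249 km/h = 249/3.6 = 69.17 m/s.
Resolve: vₓ = 69.17 cos 65.8° = 28.35 m/s and v_y0 = 69.17 sin 65.8° = 63.09 m/s.
At x = 832 m, t = x/vₓ = 832/28.35 = 29.34 s.
Vertical velocity there: v_y = v_y0 − g t = 63.09 − 1.62 × 29.34 = 15.55 m/s.
Speed: √(vₓ² + v_y²) = √(28.35² + 15.55²) = 32.34 m/s.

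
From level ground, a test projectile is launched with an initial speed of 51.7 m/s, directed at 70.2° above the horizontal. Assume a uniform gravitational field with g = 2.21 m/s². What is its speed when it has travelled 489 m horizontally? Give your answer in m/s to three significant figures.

21.8 m/s

vₓ = 51.70 cos 70.2° = 17.51 m/s; v_y0 = 51.70 sin 70.2° = 48.64 m/s.
Time to reach x = 489 m: t = x/vₓ = 489/17.51 = 27.92 s.
Vertical velocity there: v_y = v_y0 − g t = 48.64 − 2.21 × 27.92 = −13.07 m/s.
Speed: √(vₓ² + v_y²) = √(17.51² + 13.07²) = 21.85 m/s.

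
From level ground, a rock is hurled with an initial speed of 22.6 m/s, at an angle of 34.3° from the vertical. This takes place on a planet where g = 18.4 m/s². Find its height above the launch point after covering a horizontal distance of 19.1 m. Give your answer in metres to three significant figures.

Components: vₓ = 22.60 sin 34.3° = 12.74 m/s, v_y0 = 22.60 cos 34.3° = 18.67 m/s.
At x = 19.1 m, t = x/vₓ = 19.1/12.74 = 1.500 s.
Height: y = v_y0 t − ½ g t² = 18.67 × 1.500 − 9.200 × 1.500² = 28.00 − 20.69 = 7.307 m.

7.31 m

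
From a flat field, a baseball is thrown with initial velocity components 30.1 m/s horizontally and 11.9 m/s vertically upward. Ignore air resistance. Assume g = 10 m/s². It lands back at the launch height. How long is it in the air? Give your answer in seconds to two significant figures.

It returns to y = 0 when t = 2 v_y0 / g = 2(11.90)/10.0 = 2.380 s.

2.4 s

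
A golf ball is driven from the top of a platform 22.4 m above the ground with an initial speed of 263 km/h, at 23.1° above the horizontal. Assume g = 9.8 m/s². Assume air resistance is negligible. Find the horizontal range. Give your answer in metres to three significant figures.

440 m

Convert: 263 km/h = 263/3.6 = 73.06 m/s.
Components: vₓ = 73.06 cos 23.1° = 67.20 m/s, v_y0 = 73.06 sin 23.1° = 28.66 m/s.
The projectile lands when y = 22.4 + (28.66) t − ½·9.80·t² = 0. Positive root: t = (28.66 + √(28.66² + 2·9.80·22.4)) / 9.80 = (28.66 + 35.50) / 9.80 = 6.548 s.
Horizontal distance: R = vₓ t = 67.20 × 6.548 = 440.0 m.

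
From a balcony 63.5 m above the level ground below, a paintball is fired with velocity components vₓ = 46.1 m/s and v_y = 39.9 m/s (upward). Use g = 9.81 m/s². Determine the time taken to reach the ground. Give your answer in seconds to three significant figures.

The projectile lands when y = 63.5 + (39.90) t − ½·9.81·t² = 0. Positive root: t = (39.90 + √(39.90² + 2·9.81·63.5)) / 9.81 = (39.90 + 53.27) / 9.81 = 9.498 s.

9.50 s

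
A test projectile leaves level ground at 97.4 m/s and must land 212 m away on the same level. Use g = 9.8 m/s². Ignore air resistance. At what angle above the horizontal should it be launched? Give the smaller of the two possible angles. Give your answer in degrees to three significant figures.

R = v₀² sin 2θ / g gives sin 2θ = gR/v₀² = 9.80·212/97.4² = 0.2190.
2θ = 12.65° or 180° − 12.65° = 167.3°, so θ = 6.325° or 83.67°.
The smaller angle is 6.325°.

6.33°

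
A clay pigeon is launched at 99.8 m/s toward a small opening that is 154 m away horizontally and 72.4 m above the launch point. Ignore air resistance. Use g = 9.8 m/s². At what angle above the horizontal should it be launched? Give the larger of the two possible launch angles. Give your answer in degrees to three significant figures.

85.5°

Trajectory: y = x tanθ − g x² (1 + tan²θ)/(2v₀²). With x = 154, y = 72.4, v₀ = 99.8, g = 9.80:
11.67 tan²θ − 154 tanθ + (84.07) = 0.
tanθ = [154 ± √(154² − 4 × 11.67 × (84.07))] / (2 × 11.67) = (154 ± 140.7) / 23.33, giving tanθ = 0.5706 or 12.63.
θ = 29.71° or 85.47°; the larger is 85.47°.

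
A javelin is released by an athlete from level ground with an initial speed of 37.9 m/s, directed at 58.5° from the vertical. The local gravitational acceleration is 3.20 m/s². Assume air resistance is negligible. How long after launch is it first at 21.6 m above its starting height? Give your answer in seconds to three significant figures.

1.21 s

Horizontal component vₓ = 37.90 sin 58.5° = 32.32 m/s; vertical v_y0 = 37.90 cos 58.5° = 19.80 m/s.
Height y(t) = 19.80 t − 1.600 t² = 21.6 gives 1.600 t² − 19.80 t + 21.6 = 0.
Quadratic formula: t = (19.80 ± √253.91) / 3.20 = (19.80 ± 15.93) / 3.20 → t = 1.209 s or 11.17 s.
The first (ascending) time is 1.209 s.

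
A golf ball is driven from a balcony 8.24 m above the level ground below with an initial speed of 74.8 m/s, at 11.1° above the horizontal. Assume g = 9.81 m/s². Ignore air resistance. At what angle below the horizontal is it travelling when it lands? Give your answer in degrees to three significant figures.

Resolve: vₓ = 74.80 cos 11.1° = 73.40 m/s and v_y0 = 74.80 sin 11.1° = 14.40 m/s.
The projectile lands when y = 8.24 + (14.40) t − ½·9.81·t² = 0. Positive root: t = (14.40 + √(14.40² + 2·9.81·8.24)) / 9.81 = (14.40 + 19.21) / 9.81 = 3.426 s.
At impact: v_y = v_y0 − g t = −19.21 m/s; vₓ = 73.40 m/s.
Angle below horizontal: arctan(|v_y|/vₓ) = arctan(19.21/73.40) = 14.67°.

14.7°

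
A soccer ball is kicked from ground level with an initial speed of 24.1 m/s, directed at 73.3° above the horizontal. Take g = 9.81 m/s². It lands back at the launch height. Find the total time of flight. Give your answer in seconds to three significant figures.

4.71 s

Resolve: vₓ = 24.10 cos 73.3° = 6.925 m/s and v_y0 = 24.10 sin 73.3° = 23.08 m/s.
Landing at launch height ⇒ T = 2 v_y0 / g = 2 × 23.08 / 9.81 = 4.706 s.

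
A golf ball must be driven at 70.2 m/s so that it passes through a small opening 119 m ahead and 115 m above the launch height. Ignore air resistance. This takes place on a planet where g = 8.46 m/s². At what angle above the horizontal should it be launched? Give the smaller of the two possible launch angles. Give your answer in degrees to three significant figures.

50.7°

Trajectory: y = x tanθ − g x² (1 + tan²θ)/(2v₀²). With x = 119, y = 115, v₀ = 70.2, g = 8.46:
12.16 tan²θ − 119 tanθ + (127.2) = 0.
tanθ = [119 ± √(119² − 4 × 12.16 × (127.2))] / (2 × 12.16) = (119 ± 89.32) / 24.31, giving tanθ = 1.221 or 8.569.
θ = 50.68° or 83.34°; the smaller is 50.68°.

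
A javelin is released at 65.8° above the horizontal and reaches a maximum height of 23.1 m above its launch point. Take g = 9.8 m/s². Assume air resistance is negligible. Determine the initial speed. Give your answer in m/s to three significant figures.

At the peak v_y = 0, so v_y0 = √(2gH) = √(2 × 9.80 × 23.1) = 21.28 m/s.
v_y0 = v₀ sin θ ⇒ v₀ = 21.28 / sin 65.8° = 23.33 m/s.

23.3 m/s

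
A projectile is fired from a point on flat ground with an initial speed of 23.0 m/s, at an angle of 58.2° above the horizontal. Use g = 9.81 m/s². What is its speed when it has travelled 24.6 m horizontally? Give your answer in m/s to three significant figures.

Components: vₓ = 23.00 cos 58.2° = 12.12 m/s, v_y0 = 23.00 sin 58.2° = 19.55 m/s.
Time to reach x = 24.6 m: t = x/vₓ = 24.6/12.12 = 2.030 s.
Vertical velocity there: v_y = v_y0 − g t = 19.55 − 9.81 × 2.030 = −0.3639 m/s.
Speed: √(vₓ² + v_y²) = √(12.12² + 0.3639²) = 12.13 m/s.

12.1 m/s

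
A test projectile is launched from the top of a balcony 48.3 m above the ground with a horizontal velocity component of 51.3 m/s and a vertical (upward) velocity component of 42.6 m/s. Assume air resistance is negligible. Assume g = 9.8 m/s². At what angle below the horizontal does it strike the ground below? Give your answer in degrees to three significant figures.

45.7°

The projectile lands when y = 48.3 + (42.60) t − ½·9.80·t² = 0. Positive root: t = (42.60 + √(42.60² + 2·9.80·48.3)) / 9.80 = (42.60 + 52.55) / 9.80 = 9.709 s.
At impact: v_y = v_y0 − g t = −52.55 m/s; vₓ = 51.30 m/s.
Angle below horizontal: arctan(|v_y|/vₓ) = arctan(52.55/51.30) = 45.69°.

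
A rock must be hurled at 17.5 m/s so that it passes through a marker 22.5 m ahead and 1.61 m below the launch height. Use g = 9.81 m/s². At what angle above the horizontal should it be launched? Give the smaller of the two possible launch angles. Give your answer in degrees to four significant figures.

18.13°

Trajectory: y = x tanθ − g x² (1 + tan²θ)/(2v₀²). With x = 22.5, y = −1.61, v₀ = 17.5, g = 9.81:
8.108 tan²θ − 22.5 tanθ + (6.498) = 0.
tanθ = [22.5 ± √(22.5² − 4 × 8.108 × (6.498))] / (2 × 8.108) = (22.5 ± 17.19) / 16.22, giving tanθ = 0.3275 or 2.447.
θ = 18.13° or 67.78°; the smaller is 18.13°.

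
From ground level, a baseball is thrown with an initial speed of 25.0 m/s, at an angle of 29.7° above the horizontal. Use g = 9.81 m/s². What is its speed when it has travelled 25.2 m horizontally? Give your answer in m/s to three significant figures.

Resolve: vₓ = 25.00 cos 29.7° = 21.72 m/s and v_y0 = 25.00 sin 29.7° = 12.39 m/s.
Time to reach x = 25.2 m: t = x/vₓ = 25.2/21.72 = 1.160 s.
Vertical velocity there: v_y = v_y0 − g t = 12.39 − 9.81 × 1.160 = 1.002 m/s.
Speed: √(vₓ² + v_y²) = √(21.72² + 1.002²) = 21.74 m/s.

21.7 m/s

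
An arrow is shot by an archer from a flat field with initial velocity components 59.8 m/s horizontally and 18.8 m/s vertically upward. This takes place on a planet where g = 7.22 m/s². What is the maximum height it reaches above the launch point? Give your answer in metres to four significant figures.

24.48 m

Peak height H = v_y0² / (2g) = 353.44 / 14.44 = 24.48 m.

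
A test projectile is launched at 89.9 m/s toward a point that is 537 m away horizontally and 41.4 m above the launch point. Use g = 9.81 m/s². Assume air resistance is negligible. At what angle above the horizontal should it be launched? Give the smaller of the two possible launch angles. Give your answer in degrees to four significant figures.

25.51°

Trajectory: y = x tanθ − g x² (1 + tan²θ)/(2v₀²). With x = 537, y = 41.4, v₀ = 89.9, g = 9.81:
175.0 tan²θ − 537 tanθ + (216.4) = 0.
tanθ = [537 ± √(537² − 4 × 175.0 × (216.4))] / (2 × 175.0) = (537 ± 370.0) / 350.0, giving tanθ = 0.4772 or 2.591.
θ = 25.51° or 68.90°; the smaller is 25.51°.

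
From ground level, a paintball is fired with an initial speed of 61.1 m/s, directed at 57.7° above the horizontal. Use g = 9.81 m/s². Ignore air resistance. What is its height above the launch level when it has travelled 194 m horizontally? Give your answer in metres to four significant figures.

133.7 m

vₓ = 61.10 cos 57.7° = 32.65 m/s; v_y0 = 61.10 sin 57.7° = 51.65 m/s.
x = vₓ t ⇒ t = 194/32.65 = 5.942 s.
Height: y = v_y0 t − ½ g t² = 51.65 × 5.942 − 4.905 × 5.942² = 306.9 − 173.2 = 133.7 m.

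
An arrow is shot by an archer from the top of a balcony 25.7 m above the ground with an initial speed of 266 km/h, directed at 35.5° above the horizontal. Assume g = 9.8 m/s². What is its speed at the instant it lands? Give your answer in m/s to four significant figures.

Convert: 266 km/h = 266/3.6 = 73.89 m/s.
vₓ = 73.89 cos 35.5° = 60.15 m/s; v_y0 = 73.89 sin 35.5° = 42.91 m/s.
The projectile lands when y = 25.7 + (42.91) t − ½·9.80·t² = 0. Positive root: t = (42.91 + √(42.91² + 2·9.80·25.7)) / 9.80 = (42.91 + 48.42) / 9.80 = 9.319 s.
Vertical velocity at impact: v_y = v_y0 − g t = 42.91 − 9.80 × 9.319 = −48.42 m/s.
Speed: |v| = √(vₓ² + v_y²) = √(60.15² + 48.42²) = 77.22 m/s.

77.22 m/s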